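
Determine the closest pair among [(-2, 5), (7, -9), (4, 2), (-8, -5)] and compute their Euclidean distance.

Computing all pairwise distances among 4 points:

d((-2, 5), (7, -9)) = 16.6433
d((-2, 5), (4, 2)) = 6.7082 <-- minimum
d((-2, 5), (-8, -5)) = 11.6619
d((7, -9), (4, 2)) = 11.4018
d((7, -9), (-8, -5)) = 15.5242
d((4, 2), (-8, -5)) = 13.8924

Closest pair: (-2, 5) and (4, 2) with distance 6.7082

The closest pair is (-2, 5) and (4, 2) with Euclidean distance 6.7082. For 4 points, brute-force pairwise comparison is shown above. For large n, the divide-and-conquer algorithm (sort by x, recurse on halves, check the dividing strip) achieves O(n log n).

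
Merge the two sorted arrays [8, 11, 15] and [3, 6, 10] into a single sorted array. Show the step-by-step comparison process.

Merging process:

Compare 8 vs 3: take 3 from right. Merged: [3]
Compare 8 vs 6: take 6 from right. Merged: [3, 6]
Compare 8 vs 10: take 8 from left. Merged: [3, 6, 8]
Compare 11 vs 10: take 10 from right. Merged: [3, 6, 8, 10]
Append remaining from left: [11, 15]. Merged: [3, 6, 8, 10, 11, 15]

Final merged array: [3, 6, 8, 10, 11, 15]
Total comparisons: 4

The merged array is [3, 6, 8, 10, 11, 15], requiring 4 comparisons. The merge step runs in O(n) time where n is the total number of elements.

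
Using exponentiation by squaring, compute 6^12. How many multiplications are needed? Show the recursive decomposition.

Computing 6^12 by squaring (build up from 6^1; each line after the first costs one multiplication):

6^1 = 6
6^2 = (6^1)^2 = 6^2 = 36
6^3 = 6 * 6^2 = 6 * 36 = 216
6^6 = (6^3)^2 = 216^2 = 46656
6^12 = (6^6)^2 = 46656^2 = 2176782336

Result: 2176782336
Multiplications needed: 4 (4 lines after 6^1)

6^12 = 2176782336. Using exponentiation by squaring, this requires 4 multiplications. The key idea: if the exponent is even, square the half-power; if odd, multiply by the base once.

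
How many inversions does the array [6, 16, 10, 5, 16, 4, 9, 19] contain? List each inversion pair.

Finding inversions in [6, 16, 10, 5, 16, 4, 9, 19]:

(0, 3): arr[0]=6 > arr[3]=5
(0, 5): arr[0]=6 > arr[5]=4
(1, 2): arr[1]=16 > arr[2]=10
(1, 3): arr[1]=16 > arr[3]=5
(1, 5): arr[1]=16 > arr[5]=4
(1, 6): arr[1]=16 > arr[6]=9
(2, 3): arr[2]=10 > arr[3]=5
(2, 5): arr[2]=10 > arr[5]=4
(2, 6): arr[2]=10 > arr[6]=9
(3, 5): arr[3]=5 > arr[5]=4
(4, 5): arr[4]=16 > arr[5]=4
(4, 6): arr[4]=16 > arr[6]=9

Total inversions: 12

The array has 12 inversion(s): (0,3), (0,5), (1,2), (1,3), (1,5), (1,6), (2,3), (2,5), (2,6), (3,5), (4,5), (4,6). Each pair (i,j) satisfies i < j and arr[i] > arr[j].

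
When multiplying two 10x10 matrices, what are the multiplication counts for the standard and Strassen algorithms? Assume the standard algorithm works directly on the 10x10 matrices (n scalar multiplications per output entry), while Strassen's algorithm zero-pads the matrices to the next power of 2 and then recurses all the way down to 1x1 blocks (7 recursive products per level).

Matrix multiplication for 10x10 matrices:

Strassen's algorithm requires power-of-2 dimensions. Pad 10x10 to 16x16 (next power of 2).

Standard algorithm: 10^3 = 1000 multiplications
Strassen's algorithm: 7^(log2(16)) = 7^4 = 2401 multiplications
Difference: 1000 - 2401 = -1401 (Strassen uses MORE here due to padding overhead — for small or just-over-power-of-2 n, padding can outweigh the per-level savings)

Standard: 1000 multiplications (10^3). Strassen: 2401 multiplications (7^4, after padding to 16x16). Strassen reduces 8 recursive multiplications to 7 at each level.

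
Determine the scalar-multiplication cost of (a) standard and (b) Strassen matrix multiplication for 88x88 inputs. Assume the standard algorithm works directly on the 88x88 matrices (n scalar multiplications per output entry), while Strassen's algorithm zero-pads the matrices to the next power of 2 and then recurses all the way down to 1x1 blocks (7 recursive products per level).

Matrix multiplication for 88x88 matrices:

Strassen's algorithm requires power-of-2 dimensions. Pad 88x88 to 128x128 (next power of 2).

Standard algorithm: 88^3 = 681472 multiplications
Strassen's algorithm: 7^(log2(128)) = 7^7 = 823543 multiplications
Difference: 681472 - 823543 = -142071 (Strassen uses MORE here due to padding overhead — for small or just-over-power-of-2 n, padding can outweigh the per-level savings)

Standard: 681472 multiplications (88^3). Strassen: 823543 multiplications (7^7, after padding to 128x128). Strassen reduces 8 recursive multiplications to 7 at each level.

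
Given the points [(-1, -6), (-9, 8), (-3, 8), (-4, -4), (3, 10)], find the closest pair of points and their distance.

Computing all pairwise distances among 5 points:

d((-1, -6), (-9, 8)) = 16.1245
d((-1, -6), (-3, 8)) = 14.1421
d((-1, -6), (-4, -4)) = 3.6056 <-- minimum
d((-1, -6), (3, 10)) = 16.4924
d((-9, 8), (-3, 8)) = 6.0
d((-9, 8), (-4, -4)) = 13.0
d((-9, 8), (3, 10)) = 12.1655
d((-3, 8), (-4, -4)) = 12.0416
d((-3, 8), (3, 10)) = 6.3246
d((-4, -4), (3, 10)) = 15.6525

Closest pair: (-1, -6) and (-4, -4) with distance 3.6056

The closest pair is (-1, -6) and (-4, -4) with Euclidean distance 3.6056. For 5 points, brute-force pairwise comparison is shown above. For large n, the divide-and-conquer algorithm (sort by x, recurse on halves, check the dividing strip) achieves O(n log n).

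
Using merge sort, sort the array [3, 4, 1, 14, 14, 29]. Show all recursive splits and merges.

Merge sort trace:

Split: [3, 4, 1, 14, 14, 29] -> [3, 4, 1] and [14, 14, 29]
  Split: [3, 4, 1] -> [3] and [4, 1]
    Split: [4, 1] -> [4] and [1]
    Merge: [4] + [1] -> [1, 4]
  Merge: [3] + [1, 4] -> [1, 3, 4]
  Split: [14, 14, 29] -> [14] and [14, 29]
    Split: [14, 29] -> [14] and [29]
    Merge: [14] + [29] -> [14, 29]
  Merge: [14] + [14, 29] -> [14, 14, 29]
Merge: [1, 3, 4] + [14, 14, 29] -> [1, 3, 4, 14, 14, 29]

Final sorted array: [1, 3, 4, 14, 14, 29]

The merge sort proceeds by recursively splitting the array and merging sorted halves.
After all merges, the sorted array is [1, 3, 4, 14, 14, 29].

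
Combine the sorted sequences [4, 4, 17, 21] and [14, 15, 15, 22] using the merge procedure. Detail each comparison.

Merging process:

Compare 4 vs 14: take 4 from left. Merged: [4]
Compare 4 vs 14: take 4 from left. Merged: [4, 4]
Compare 17 vs 14: take 14 from right. Merged: [4, 4, 14]
Compare 17 vs 15: take 15 from right. Merged: [4, 4, 14, 15]
Compare 17 vs 15: take 15 from right. Merged: [4, 4, 14, 15, 15]
Compare 17 vs 22: take 17 from left. Merged: [4, 4, 14, 15, 15, 17]
Compare 21 vs 22: take 21 from left. Merged: [4, 4, 14, 15, 15, 17, 21]
Append remaining from right: [22]. Merged: [4, 4, 14, 15, 15, 17, 21, 22]

Final merged array: [4, 4, 14, 15, 15, 17, 21, 22]
Total comparisons: 7

The merged array is [4, 4, 14, 15, 15, 17, 21, 22], requiring 7 comparisons. The merge step runs in O(n) time where n is the total number of elements.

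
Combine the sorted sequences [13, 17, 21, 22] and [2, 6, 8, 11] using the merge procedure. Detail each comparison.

Merging process:

Compare 13 vs 2: take 2 from right. Merged: [2]
Compare 13 vs 6: take 6 from right. Merged: [2, 6]
Compare 13 vs 8: take 8 from right. Merged: [2, 6, 8]
Compare 13 vs 11: take 11 from right. Merged: [2, 6, 8, 11]
Append remaining from left: [13, 17, 21, 22]. Merged: [2, 6, 8, 11, 13, 17, 21, 22]

Final merged array: [2, 6, 8, 11, 13, 17, 21, 22]
Total comparisons: 4

The merged array is [2, 6, 8, 11, 13, 17, 21, 22], requiring 4 comparisons. The merge step runs in O(n) time where n is the total number of elements.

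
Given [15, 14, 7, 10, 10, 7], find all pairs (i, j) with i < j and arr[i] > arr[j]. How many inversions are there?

Finding inversions in [15, 14, 7, 10, 10, 7]:

(0, 1): arr[0]=15 > arr[1]=14
(0, 2): arr[0]=15 > arr[2]=7
(0, 3): arr[0]=15 > arr[3]=10
(0, 4): arr[0]=15 > arr[4]=10
(0, 5): arr[0]=15 > arr[5]=7
(1, 2): arr[1]=14 > arr[2]=7
(1, 3): arr[1]=14 > arr[3]=10
(1, 4): arr[1]=14 > arr[4]=10
(1, 5): arr[1]=14 > arr[5]=7
(3, 5): arr[3]=10 > arr[5]=7
(4, 5): arr[4]=10 > arr[5]=7

Total inversions: 11

The array has 11 inversion(s): (0,1), (0,2), (0,3), (0,4), (0,5), (1,2), (1,3), (1,4), (1,5), (3,5), (4,5). Each pair (i,j) satisfies i < j and arr[i] > arr[j].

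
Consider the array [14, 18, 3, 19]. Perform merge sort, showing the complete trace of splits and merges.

Merge sort trace:

Split: [14, 18, 3, 19] -> [14, 18] and [3, 19]
  Split: [14, 18] -> [14] and [18]
  Merge: [14] + [18] -> [14, 18]
  Split: [3, 19] -> [3] and [19]
  Merge: [3] + [19] -> [3, 19]
Merge: [14, 18] + [3, 19] -> [3, 14, 18, 19]

Final sorted array: [3, 14, 18, 19]

The merge sort proceeds by recursively splitting the array and merging sorted halves.
After all merges, the sorted array is [3, 14, 18, 19].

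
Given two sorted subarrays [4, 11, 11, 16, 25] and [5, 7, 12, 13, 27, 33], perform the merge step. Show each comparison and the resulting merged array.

Merging process:

Compare 4 vs 5: take 4 from left. Merged: [4]
Compare 11 vs 5: take 5 from right. Merged: [4, 5]
Compare 11 vs 7: take 7 from right. Merged: [4, 5, 7]
Compare 11 vs 12: take 11 from left. Merged: [4, 5, 7, 11]
Compare 11 vs 12: take 11 from left. Merged: [4, 5, 7, 11, 11]
Compare 16 vs 12: take 12 from right. Merged: [4, 5, 7, 11, 11, 12]
Compare 16 vs 13: take 13 from right. Merged: [4, 5, 7, 11, 11, 12, 13]
Compare 16 vs 27: take 16 from left. Merged: [4, 5, 7, 11, 11, 12, 13, 16]
Compare 25 vs 27: take 25 from left. Merged: [4, 5, 7, 11, 11, 12, 13, 16, 25]
Append remaining from right: [27, 33]. Merged: [4, 5, 7, 11, 11, 12, 13, 16, 25, 27, 33]

Final merged array: [4, 5, 7, 11, 11, 12, 13, 16, 25, 27, 33]
Total comparisons: 9

The merged array is [4, 5, 7, 11, 11, 12, 13, 16, 25, 27, 33], requiring 9 comparisons. The merge step runs in O(n) time where n is the total number of elements.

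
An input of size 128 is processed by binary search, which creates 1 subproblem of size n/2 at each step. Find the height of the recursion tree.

For divide and conquer with division factor 2:

Problem sizes at each level:
Level 0: 128
Level 1: 64
Level 2: 32
Level 3: 16
Level 4: 8
Level 5: 4
Level 6: 2
Level 7: 1

The root is level 0 and the size-1 base case is level 7 (the tree spans levels 0 through 7, i.e. 8 levels counting the root), so the depth is the number of divisions: log_2(128) = 7

The recursion tree depth is log_2(128) = 7. At each level, the problem size is divided by 2, so it takes 7 divisions to reduce to a base case of size 1. The algorithm makes 1 recursive call at each level.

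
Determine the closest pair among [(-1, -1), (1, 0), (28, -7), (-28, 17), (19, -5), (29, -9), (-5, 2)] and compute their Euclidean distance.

Computing all pairwise distances among 7 points:

d((-1, -1), (1, 0)) = 2.2361 <-- minimum
d((-1, -1), (28, -7)) = 29.6142
d((-1, -1), (-28, 17)) = 32.45
d((-1, -1), (19, -5)) = 20.3961
d((-1, -1), (29, -9)) = 31.0483
d((-1, -1), (-5, 2)) = 5.0
d((1, 0), (28, -7)) = 27.8927
d((1, 0), (-28, 17)) = 33.6155
d((1, 0), (19, -5)) = 18.6815
d((1, 0), (29, -9)) = 29.4109
d((1, 0), (-5, 2)) = 6.3246
d((28, -7), (-28, 17)) = 60.9262
d((28, -7), (19, -5)) = 9.2195
d((28, -7), (29, -9)) = 2.2361 <-- minimum
d((28, -7), (-5, 2)) = 34.2053
d((-28, 17), (19, -5)) = 51.8941
d((-28, 17), (29, -9)) = 62.6498
d((-28, 17), (-5, 2)) = 27.4591
d((19, -5), (29, -9)) = 10.7703
d((19, -5), (-5, 2)) = 25.0
d((29, -9), (-5, 2)) = 35.7351

Minimum distance: 2.2361 (tie among 2 pairs: (-1, -1) and (1, 0); (28, -7) and (29, -9))

The minimum Euclidean distance is 2.2361. There is a tie: 2 pairs achieve this minimum — (-1, -1) and (1, 0); (28, -7) and (29, -9). Any of these is a valid closest pair. For 7 points, brute-force pairwise comparison is shown above. For large n, the divide-and-conquer algorithm (sort by x, recurse on halves, check the dividing strip) achieves O(n log n).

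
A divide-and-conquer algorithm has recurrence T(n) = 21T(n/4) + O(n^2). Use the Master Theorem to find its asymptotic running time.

Master Theorem for T(n) = 21T(n/4) + O(n^2):

a = 21, b = 4, c = 2
log_b(a) = log_4(21) = 2.1962

Case 1: c = 2 < log_4(21) = 2.1962
T(n) = O(n^(log_4 21))

For T(n) = 21T(n/4) + O(n^2): log_4(21) = 2.1962. This is Case 1 of the Master Theorem (c < log_b(a), work dominated by leaves), giving O(n^(log_4 21)).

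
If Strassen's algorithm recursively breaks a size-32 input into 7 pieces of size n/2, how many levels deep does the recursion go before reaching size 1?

For divide and conquer with division factor 2:

Problem sizes at each level:
Level 0: 32
Level 1: 16
Level 2: 8
Level 3: 4
Level 4: 2
Level 5: 1

The root is level 0 and the size-1 base case is level 5 (the tree spans levels 0 through 5, i.e. 6 levels counting the root), so the depth is the number of divisions: log_2(32) = 5

The recursion tree depth is log_2(32) = 5. At each level, the problem size is divided by 2, so it takes 5 divisions to reduce to a base case of size 1. The algorithm makes 7 recursive calls at each level.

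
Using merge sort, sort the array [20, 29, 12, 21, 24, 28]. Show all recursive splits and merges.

Merge sort trace:

Split: [20, 29, 12, 21, 24, 28] -> [20, 29, 12] and [21, 24, 28]
  Split: [20, 29, 12] -> [20] and [29, 12]
    Split: [29, 12] -> [29] and [12]
    Merge: [29] + [12] -> [12, 29]
  Merge: [20] + [12, 29] -> [12, 20, 29]
  Split: [21, 24, 28] -> [21] and [24, 28]
    Split: [24, 28] -> [24] and [28]
    Merge: [24] + [28] -> [24, 28]
  Merge: [21] + [24, 28] -> [21, 24, 28]
Merge: [12, 20, 29] + [21, 24, 28] -> [12, 20, 21, 24, 28, 29]

Final sorted array: [12, 20, 21, 24, 28, 29]

The merge sort proceeds by recursively splitting the array and merging sorted halves.
After all merges, the sorted array is [12, 20, 21, 24, 28, 29].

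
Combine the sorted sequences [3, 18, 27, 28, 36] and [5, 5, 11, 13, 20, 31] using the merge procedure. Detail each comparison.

Merging process:

Compare 3 vs 5: take 3 from left. Merged: [3]
Compare 18 vs 5: take 5 from right. Merged: [3, 5]
Compare 18 vs 5: take 5 from right. Merged: [3, 5, 5]
Compare 18 vs 11: take 11 from right. Merged: [3, 5, 5, 11]
Compare 18 vs 13: take 13 from right. Merged: [3, 5, 5, 11, 13]
Compare 18 vs 20: take 18 from left. Merged: [3, 5, 5, 11, 13, 18]
Compare 27 vs 20: take 20 from right. Merged: [3, 5, 5, 11, 13, 18, 20]
Compare 27 vs 31: take 27 from left. Merged: [3, 5, 5, 11, 13, 18, 20, 27]
Compare 28 vs 31: take 28 from left. Merged: [3, 5, 5, 11, 13, 18, 20, 27, 28]
Compare 36 vs 31: take 31 from right. Merged: [3, 5, 5, 11, 13, 18, 20, 27, 28, 31]
Append remaining from left: [36]. Merged: [3, 5, 5, 11, 13, 18, 20, 27, 28, 31, 36]

Final merged array: [3, 5, 5, 11, 13, 18, 20, 27, 28, 31, 36]
Total comparisons: 10

The merged array is [3, 5, 5, 11, 13, 18, 20, 27, 28, 31, 36], requiring 10 comparisons. The merge step runs in O(n) time where n is the total number of elements.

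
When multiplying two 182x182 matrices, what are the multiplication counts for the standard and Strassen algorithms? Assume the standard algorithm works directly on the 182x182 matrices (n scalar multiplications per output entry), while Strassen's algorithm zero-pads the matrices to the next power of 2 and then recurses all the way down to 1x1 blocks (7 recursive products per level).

Matrix multiplication for 182x182 matrices:

Strassen's algorithm requires power-of-2 dimensions. Pad 182x182 to 256x256 (next power of 2).

Standard algorithm: 182^3 = 6028568 multiplications
Strassen's algorithm: 7^(log2(256)) = 7^8 = 5764801 multiplications
Savings: 6028568 - 5764801 = 263767 multiplications

Standard: 6028568 multiplications (182^3). Strassen: 5764801 multiplications (7^8, after padding to 256x256). Strassen reduces 8 recursive multiplications to 7 at each level.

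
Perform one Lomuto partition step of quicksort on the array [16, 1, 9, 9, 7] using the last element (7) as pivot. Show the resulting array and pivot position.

Lomuto partition with pivot = 7:

Initial array: [16, 1, 9, 9, 7]

arr[0]=16 > 7: no swap
arr[1]=1 <= 7: swap with position 0, array becomes [1, 16, 9, 9, 7]
arr[2]=9 > 7: no swap
arr[3]=9 > 7: no swap

Place pivot at position 1: [1, 7, 9, 9, 16]
Pivot position: 1

After partitioning with pivot 7, the array becomes [1, 7, 9, 9, 16]. The pivot is placed at index 1. All elements to the left of the pivot are <= 7, and all elements to the right are > 7.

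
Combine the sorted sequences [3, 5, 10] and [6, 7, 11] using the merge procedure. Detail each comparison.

Merging process:

Compare 3 vs 6: take 3 from left. Merged: [3]
Compare 5 vs 6: take 5 from left. Merged: [3, 5]
Compare 10 vs 6: take 6 from right. Merged: [3, 5, 6]
Compare 10 vs 7: take 7 from right. Merged: [3, 5, 6, 7]
Compare 10 vs 11: take 10 from left. Merged: [3, 5, 6, 7, 10]
Append remaining from right: [11]. Merged: [3, 5, 6, 7, 10, 11]

Final merged array: [3, 5, 6, 7, 10, 11]
Total comparisons: 5

The merged array is [3, 5, 6, 7, 10, 11], requiring 5 comparisons. The merge step runs in O(n) time where n is the total number of elements.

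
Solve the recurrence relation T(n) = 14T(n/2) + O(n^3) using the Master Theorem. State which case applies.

Master Theorem for T(n) = 14T(n/2) + O(n^3):

a = 14, b = 2, c = 3
log_b(a) = log_2(14) = 3.8074

Case 1: c = 3 < log_2(14) = 3.8074
T(n) = O(n^(log_2 14))

For T(n) = 14T(n/2) + O(n^3): log_2(14) = 3.8074. This is Case 1 of the Master Theorem (c < log_b(a), work dominated by leaves), giving O(n^(log_2 14)).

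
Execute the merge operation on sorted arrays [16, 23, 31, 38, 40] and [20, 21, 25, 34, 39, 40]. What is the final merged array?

Merging process:

Compare 16 vs 20: take 16 from left. Merged: [16]
Compare 23 vs 20: take 20 from right. Merged: [16, 20]
Compare 23 vs 21: take 21 from right. Merged: [16, 20, 21]
Compare 23 vs 25: take 23 from left. Merged: [16, 20, 21, 23]
Compare 31 vs 25: take 25 from right. Merged: [16, 20, 21, 23, 25]
Compare 31 vs 34: take 31 from left. Merged: [16, 20, 21, 23, 25, 31]
Compare 38 vs 34: take 34 from right. Merged: [16, 20, 21, 23, 25, 31, 34]
Compare 38 vs 39: take 38 from left. Merged: [16, 20, 21, 23, 25, 31, 34, 38]
Compare 40 vs 39: take 39 from right. Merged: [16, 20, 21, 23, 25, 31, 34, 38, 39]
Compare 40 vs 40: take 40 from left. Merged: [16, 20, 21, 23, 25, 31, 34, 38, 39, 40]
Append remaining from right: [40]. Merged: [16, 20, 21, 23, 25, 31, 34, 38, 39, 40, 40]

Final merged array: [16, 20, 21, 23, 25, 31, 34, 38, 39, 40, 40]
Total comparisons: 10

The merged array is [16, 20, 21, 23, 25, 31, 34, 38, 39, 40, 40], requiring 10 comparisons. The merge step runs in O(n) time where n is the total number of elements.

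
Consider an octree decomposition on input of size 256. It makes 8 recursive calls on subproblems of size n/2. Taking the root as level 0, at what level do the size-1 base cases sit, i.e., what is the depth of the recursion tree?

For divide and conquer with division factor 2:

Problem sizes at each level:
Level 0: 256
Level 1: 128
Level 2: 64
Level 3: 32
Level 4: 16
Level 5: 8
Level 6: 4
Level 7: 2
Level 8: 1

The root is level 0 and the size-1 base case is level 8 (the tree spans levels 0 through 8, i.e. 9 levels counting the root), so the depth is the number of divisions: log_2(256) = 8

The recursion tree depth is log_2(256) = 8. At each level, the problem size is divided by 2, so it takes 8 divisions to reduce to a base case of size 1. The algorithm makes 8 recursive calls at each level.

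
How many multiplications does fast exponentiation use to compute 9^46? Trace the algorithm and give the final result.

Computing 9^46 by squaring (build up from 9^1; each line after the first costs one multiplication):

9^1 = 9
9^2 = (9^1)^2 = 9^2 = 81
9^4 = (9^2)^2 = 81^2 = 6561
9^5 = 9 * 9^4 = 9 * 6561 = 59049
9^10 = (9^5)^2 = 59049^2 = 3486784401
9^11 = 9 * 9^10 = 9 * 3486784401 = 31381059609
9^22 = (9^11)^2 = 31381059609^2 = 984770902183611232881
9^23 = 9 * 9^22 = 9 * 984770902183611232881 = 8862938119652501095929
9^46 = (9^23)^2 = 8862938119652501095929^2 = 78551672112789411833022577315290546060373041

Result: 78551672112789411833022577315290546060373041
Multiplications needed: 8 (8 lines after 9^1)

9^46 = 78551672112789411833022577315290546060373041. Using exponentiation by squaring, this requires 8 multiplications. The key idea: if the exponent is even, square the half-power; if odd, multiply by the base once.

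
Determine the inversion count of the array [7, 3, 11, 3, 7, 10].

Finding inversions in [7, 3, 11, 3, 7, 10]:

(0, 1): arr[0]=7 > arr[1]=3
(0, 3): arr[0]=7 > arr[3]=3
(2, 3): arr[2]=11 > arr[3]=3
(2, 4): arr[2]=11 > arr[4]=7
(2, 5): arr[2]=11 > arr[5]=10

Total inversions: 5

The array has 5 inversion(s): (0,1), (0,3), (2,3), (2,4), (2,5). Each pair (i,j) satisfies i < j and arr[i] > arr[j].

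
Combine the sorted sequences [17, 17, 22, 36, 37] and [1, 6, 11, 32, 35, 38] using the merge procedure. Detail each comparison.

Merging process:

Compare 17 vs 1: take 1 from right. Merged: [1]
Compare 17 vs 6: take 6 from right. Merged: [1, 6]
Compare 17 vs 11: take 11 from right. Merged: [1, 6, 11]
Compare 17 vs 32: take 17 from left. Merged: [1, 6, 11, 17]
Compare 17 vs 32: take 17 from left. Merged: [1, 6, 11, 17, 17]
Compare 22 vs 32: take 22 from left. Merged: [1, 6, 11, 17, 17, 22]
Compare 36 vs 32: take 32 from right. Merged: [1, 6, 11, 17, 17, 22, 32]
Compare 36 vs 35: take 35 from right. Merged: [1, 6, 11, 17, 17, 22, 32, 35]
Compare 36 vs 38: take 36 from left. Merged: [1, 6, 11, 17, 17, 22, 32, 35, 36]
Compare 37 vs 38: take 37 from left. Merged: [1, 6, 11, 17, 17, 22, 32, 35, 36, 37]
Append remaining from right: [38]. Merged: [1, 6, 11, 17, 17, 22, 32, 35, 36, 37, 38]

Final merged array: [1, 6, 11, 17, 17, 22, 32, 35, 36, 37, 38]
Total comparisons: 10

The merged array is [1, 6, 11, 17, 17, 22, 32, 35, 36, 37, 38], requiring 10 comparisons. The merge step runs in O(n) time where n is the total number of elements.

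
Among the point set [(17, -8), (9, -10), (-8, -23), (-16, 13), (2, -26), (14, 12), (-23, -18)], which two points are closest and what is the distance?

Computing all pairwise distances among 7 points:

d((17, -8), (9, -10)) = 8.2462 <-- minimum
d((17, -8), (-8, -23)) = 29.1548
d((17, -8), (-16, 13)) = 39.1152
d((17, -8), (2, -26)) = 23.4307
d((17, -8), (14, 12)) = 20.2237
d((17, -8), (-23, -18)) = 41.2311
d((9, -10), (-8, -23)) = 21.4009
d((9, -10), (-16, 13)) = 33.9706
d((9, -10), (2, -26)) = 17.4642
d((9, -10), (14, 12)) = 22.561
d((9, -10), (-23, -18)) = 32.9848
d((-8, -23), (-16, 13)) = 36.8782
d((-8, -23), (2, -26)) = 10.4403
d((-8, -23), (14, 12)) = 41.3401
d((-8, -23), (-23, -18)) = 15.8114
d((-16, 13), (2, -26)) = 42.9535
d((-16, 13), (14, 12)) = 30.0167
d((-16, 13), (-23, -18)) = 31.7805
d((2, -26), (14, 12)) = 39.8497
d((2, -26), (-23, -18)) = 26.2488
d((14, 12), (-23, -18)) = 47.634

Closest pair: (17, -8) and (9, -10) with distance 8.2462

The closest pair is (17, -8) and (9, -10) with Euclidean distance 8.2462. For 7 points, brute-force pairwise comparison is shown above. For large n, the divide-and-conquer algorithm (sort by x, recurse on halves, check the dividing strip) achieves O(n log n).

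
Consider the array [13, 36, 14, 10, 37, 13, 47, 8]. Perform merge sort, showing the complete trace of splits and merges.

Merge sort trace:

Split: [13, 36, 14, 10, 37, 13, 47, 8] -> [13, 36, 14, 10] and [37, 13, 47, 8]
  Split: [13, 36, 14, 10] -> [13, 36] and [14, 10]
    Split: [13, 36] -> [13] and [36]
    Merge: [13] + [36] -> [13, 36]
    Split: [14, 10] -> [14] and [10]
    Merge: [14] + [10] -> [10, 14]
  Merge: [13, 36] + [10, 14] -> [10, 13, 14, 36]
  Split: [37, 13, 47, 8] -> [37, 13] and [47, 8]
    Split: [37, 13] -> [37] and [13]
    Merge: [37] + [13] -> [13, 37]
    Split: [47, 8] -> [47] and [8]
    Merge: [47] + [8] -> [8, 47]
  Merge: [13, 37] + [8, 47] -> [8, 13, 37, 47]
Merge: [10, 13, 14, 36] + [8, 13, 37, 47] -> [8, 10, 13, 13, 14, 36, 37, 47]

Final sorted array: [8, 10, 13, 13, 14, 36, 37, 47]

The merge sort proceeds by recursively splitting the array and merging sorted halves.
After all merges, the sorted array is [8, 10, 13, 13, 14, 36, 37, 47].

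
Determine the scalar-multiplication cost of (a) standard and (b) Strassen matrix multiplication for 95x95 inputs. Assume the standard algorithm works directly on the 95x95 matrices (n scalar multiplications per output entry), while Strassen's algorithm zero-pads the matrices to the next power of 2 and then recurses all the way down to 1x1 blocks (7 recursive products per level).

Matrix multiplication for 95x95 matrices:

Strassen's algorithm requires power-of-2 dimensions. Pad 95x95 to 128x128 (next power of 2).

Standard algorithm: 95^3 = 857375 multiplications
Strassen's algorithm: 7^(log2(128)) = 7^7 = 823543 multiplications
Savings: 857375 - 823543 = 33832 multiplications

Standard: 857375 multiplications (95^3). Strassen: 823543 multiplications (7^7, after padding to 128x128). Strassen reduces 8 recursive multiplications to 7 at each level.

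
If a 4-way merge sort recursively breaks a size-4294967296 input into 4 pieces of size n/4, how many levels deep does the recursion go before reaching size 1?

For divide and conquer with division factor 4:

Problem sizes at each level:
Level 0: 4294967296
Level 1: 1073741824
Level 2: 268435456
Level 3: 67108864
Level 4: 16777216
Level 5: 4194304
Level 6: 1048576
Level 7: 262144
Level 8: 65536
Level 9: 16384
Level 10: 4096
Level 11: 1024
Level 12: 256
Level 13: 64
Level 14: 16
Level 15: 4
Level 16: 1

The root is level 0 and the size-1 base case is level 16 (the tree spans levels 0 through 16, i.e. 17 levels counting the root), so the depth is the number of divisions: log_4(4294967296) = 16

The recursion tree depth is log_4(4294967296) = 16. At each level, the problem size is divided by 4, so it takes 16 divisions to reduce to a base case of size 1. The algorithm makes 4 recursive calls at each level.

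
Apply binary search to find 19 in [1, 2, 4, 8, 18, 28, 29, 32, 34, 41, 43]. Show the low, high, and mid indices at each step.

Binary search for 19 in [1, 2, 4, 8, 18, 28, 29, 32, 34, 41, 43]:

lo=0, hi=10, mid=5, arr[mid]=28 -> 28 > 19, search left half
lo=0, hi=4, mid=2, arr[mid]=4 -> 4 < 19, search right half
lo=3, hi=4, mid=3, arr[mid]=8 -> 8 < 19, search right half
lo=4, hi=4, mid=4, arr[mid]=18 -> 18 < 19, search right half
lo=5 > hi=4, target 19 not found

Binary search determines that 19 is not in the array after 4 comparisons. The search space was exhausted without finding the target.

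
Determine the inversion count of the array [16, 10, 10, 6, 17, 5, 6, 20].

Finding inversions in [16, 10, 10, 6, 17, 5, 6, 20]:

(0, 1): arr[0]=16 > arr[1]=10
(0, 2): arr[0]=16 > arr[2]=10
(0, 3): arr[0]=16 > arr[3]=6
(0, 5): arr[0]=16 > arr[5]=5
(0, 6): arr[0]=16 > arr[6]=6
(1, 3): arr[1]=10 > arr[3]=6
(1, 5): arr[1]=10 > arr[5]=5
(1, 6): arr[1]=10 > arr[6]=6
(2, 3): arr[2]=10 > arr[3]=6
(2, 5): arr[2]=10 > arr[5]=5
(2, 6): arr[2]=10 > arr[6]=6
(3, 5): arr[3]=6 > arr[5]=5
(4, 5): arr[4]=17 > arr[5]=5
(4, 6): arr[4]=17 > arr[6]=6

Total inversions: 14

The array has 14 inversion(s): (0,1), (0,2), (0,3), (0,5), (0,6), (1,3), (1,5), (1,6), (2,3), (2,5), (2,6), (3,5), (4,5), (4,6). Each pair (i,j) satisfies i < j and arr[i] > arr[j].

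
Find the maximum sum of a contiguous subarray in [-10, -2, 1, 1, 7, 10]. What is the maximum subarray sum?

Using Kadane's algorithm on [-10, -2, 1, 1, 7, 10]:

Scanning through the array:
Position 1 (value -2): max_ending_here = -2, max_so_far = -2
Position 2 (value 1): max_ending_here = 1, max_so_far = 1
Position 3 (value 1): max_ending_here = 2, max_so_far = 2
Position 4 (value 7): max_ending_here = 9, max_so_far = 9
Position 5 (value 10): max_ending_here = 19, max_so_far = 19

Maximum subarray: [1, 1, 7, 10]
Maximum sum: 19

The maximum subarray is [1, 1, 7, 10] with sum 19. This subarray runs from index 2 to index 5.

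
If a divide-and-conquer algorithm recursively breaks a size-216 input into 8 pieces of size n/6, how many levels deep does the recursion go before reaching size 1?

For divide and conquer with division factor 6:

Problem sizes at each level:
Level 0: 216
Level 1: 36
Level 2: 6
Level 3: 1

The root is level 0 and the size-1 base case is level 3 (the tree spans levels 0 through 3, i.e. 4 levels counting the root), so the depth is the number of divisions: log_6(216) = 3

The recursion tree depth is log_6(216) = 3. At each level, the problem size is divided by 6, so it takes 3 divisions to reduce to a base case of size 1. The algorithm makes 8 recursive calls at each level.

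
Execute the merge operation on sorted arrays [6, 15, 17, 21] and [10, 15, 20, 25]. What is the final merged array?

Merging process:

Compare 6 vs 10: take 6 from left. Merged: [6]
Compare 15 vs 10: take 10 from right. Merged: [6, 10]
Compare 15 vs 15: take 15 from left. Merged: [6, 10, 15]
Compare 17 vs 15: take 15 from right. Merged: [6, 10, 15, 15]
Compare 17 vs 20: take 17 from left. Merged: [6, 10, 15, 15, 17]
Compare 21 vs 20: take 20 from right. Merged: [6, 10, 15, 15, 17, 20]
Compare 21 vs 25: take 21 from left. Merged: [6, 10, 15, 15, 17, 20, 21]
Append remaining from right: [25]. Merged: [6, 10, 15, 15, 17, 20, 21, 25]

Final merged array: [6, 10, 15, 15, 17, 20, 21, 25]
Total comparisons: 7

The merged array is [6, 10, 15, 15, 17, 20, 21, 25], requiring 7 comparisons. The merge step runs in O(n) time where n is the total number of elements.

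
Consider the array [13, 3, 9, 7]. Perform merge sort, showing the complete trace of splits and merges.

Merge sort trace:

Split: [13, 3, 9, 7] -> [13, 3] and [9, 7]
  Split: [13, 3] -> [13] and [3]
  Merge: [13] + [3] -> [3, 13]
  Split: [9, 7] -> [9] and [7]
  Merge: [9] + [7] -> [7, 9]
Merge: [3, 13] + [7, 9] -> [3, 7, 9, 13]

Final sorted array: [3, 7, 9, 13]

The merge sort proceeds by recursively splitting the array and merging sorted halves.
After all merges, the sorted array is [3, 7, 9, 13].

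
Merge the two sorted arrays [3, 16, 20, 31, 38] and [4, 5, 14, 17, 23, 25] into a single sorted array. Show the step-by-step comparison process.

Merging process:

Compare 3 vs 4: take 3 from left. Merged: [3]
Compare 16 vs 4: take 4 from right. Merged: [3, 4]
Compare 16 vs 5: take 5 from right. Merged: [3, 4, 5]
Compare 16 vs 14: take 14 from right. Merged: [3, 4, 5, 14]
Compare 16 vs 17: take 16 from left. Merged: [3, 4, 5, 14, 16]
Compare 20 vs 17: take 17 from right. Merged: [3, 4, 5, 14, 16, 17]
Compare 20 vs 23: take 20 from left. Merged: [3, 4, 5, 14, 16, 17, 20]
Compare 31 vs 23: take 23 from right. Merged: [3, 4, 5, 14, 16, 17, 20, 23]
Compare 31 vs 25: take 25 from right. Merged: [3, 4, 5, 14, 16, 17, 20, 23, 25]
Append remaining from left: [31, 38]. Merged: [3, 4, 5, 14, 16, 17, 20, 23, 25, 31, 38]

Final merged array: [3, 4, 5, 14, 16, 17, 20, 23, 25, 31, 38]
Total comparisons: 9

The merged array is [3, 4, 5, 14, 16, 17, 20, 23, 25, 31, 38], requiring 9 comparisons. The merge step runs in O(n) time where n is the total number of elements.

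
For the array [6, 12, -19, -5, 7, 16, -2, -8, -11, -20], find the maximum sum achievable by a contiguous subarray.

Using Kadane's algorithm on [6, 12, -19, -5, 7, 16, -2, -8, -11, -20]:

Scanning through the array:
Position 1 (value 12): max_ending_here = 18, max_so_far = 18
Position 2 (value -19): max_ending_here = -1, max_so_far = 18
Position 3 (value -5): max_ending_here = -5, max_so_far = 18
Position 4 (value 7): max_ending_here = 7, max_so_far = 18
Position 5 (value 16): max_ending_here = 23, max_so_far = 23
Position 6 (value -2): max_ending_here = 21, max_so_far = 23
Position 7 (value -8): max_ending_here = 13, max_so_far = 23
Position 8 (value -11): max_ending_here = 2, max_so_far = 23
Position 9 (value -20): max_ending_here = -18, max_so_far = 23

Maximum subarray: [7, 16]
Maximum sum: 23

The maximum subarray is [7, 16] with sum 23. This subarray runs from index 4 to index 5.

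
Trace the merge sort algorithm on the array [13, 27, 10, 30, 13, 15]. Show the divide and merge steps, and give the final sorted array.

Merge sort trace:

Split: [13, 27, 10, 30, 13, 15] -> [13, 27, 10] and [30, 13, 15]
  Split: [13, 27, 10] -> [13] and [27, 10]
    Split: [27, 10] -> [27] and [10]
    Merge: [27] + [10] -> [10, 27]
  Merge: [13] + [10, 27] -> [10, 13, 27]
  Split: [30, 13, 15] -> [30] and [13, 15]
    Split: [13, 15] -> [13] and [15]
    Merge: [13] + [15] -> [13, 15]
  Merge: [30] + [13, 15] -> [13, 15, 30]
Merge: [10, 13, 27] + [13, 15, 30] -> [10, 13, 13, 15, 27, 30]

Final sorted array: [10, 13, 13, 15, 27, 30]

The merge sort proceeds by recursively splitting the array and merging sorted halves.
After all merges, the sorted array is [10, 13, 13, 15, 27, 30].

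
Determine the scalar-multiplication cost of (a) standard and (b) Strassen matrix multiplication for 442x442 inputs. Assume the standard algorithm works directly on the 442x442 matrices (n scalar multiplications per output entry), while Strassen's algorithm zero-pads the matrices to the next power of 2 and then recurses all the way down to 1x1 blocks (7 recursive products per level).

Matrix multiplication for 442x442 matrices:

Strassen's algorithm requires power-of-2 dimensions. Pad 442x442 to 512x512 (next power of 2).

Standard algorithm: 442^3 = 86350888 multiplications
Strassen's algorithm: 7^(log2(512)) = 7^9 = 40353607 multiplications
Savings: 86350888 - 40353607 = 45997281 multiplications

Standard: 86350888 multiplications (442^3). Strassen: 40353607 multiplications (7^9, after padding to 512x512). Strassen reduces 8 recursive multiplications to 7 at each level.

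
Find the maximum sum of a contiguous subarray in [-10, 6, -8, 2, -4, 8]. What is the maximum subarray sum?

Using Kadane's algorithm on [-10, 6, -8, 2, -4, 8]:

Scanning through the array:
Position 1 (value 6): max_ending_here = 6, max_so_far = 6
Position 2 (value -8): max_ending_here = -2, max_so_far = 6
Position 3 (value 2): max_ending_here = 2, max_so_far = 6
Position 4 (value -4): max_ending_here = -2, max_so_far = 6
Position 5 (value 8): max_ending_here = 8, max_so_far = 8

Maximum subarray: [8]
Maximum sum: 8

The maximum subarray is [8] with sum 8. This subarray runs from index 5 to index 5.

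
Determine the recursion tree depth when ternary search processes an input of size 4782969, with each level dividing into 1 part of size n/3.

For divide and conquer with division factor 3:

Problem sizes at each level:
Level 0: 4782969
Level 1: 1594323
Level 2: 531441
Level 3: 177147
Level 4: 59049
Level 5: 19683
Level 6: 6561
Level 7: 2187
Level 8: 729
Level 9: 243
Level 10: 81
Level 11: 27
Level 12: 9
Level 13: 3
Level 14: 1

The root is level 0 and the size-1 base case is level 14 (the tree spans levels 0 through 14, i.e. 15 levels counting the root), so the depth is the number of divisions: log_3(4782969) = 14

The recursion tree depth is log_3(4782969) = 14. At each level, the problem size is divided by 3, so it takes 14 divisions to reduce to a base case of size 1. The algorithm makes 1 recursive call at each level.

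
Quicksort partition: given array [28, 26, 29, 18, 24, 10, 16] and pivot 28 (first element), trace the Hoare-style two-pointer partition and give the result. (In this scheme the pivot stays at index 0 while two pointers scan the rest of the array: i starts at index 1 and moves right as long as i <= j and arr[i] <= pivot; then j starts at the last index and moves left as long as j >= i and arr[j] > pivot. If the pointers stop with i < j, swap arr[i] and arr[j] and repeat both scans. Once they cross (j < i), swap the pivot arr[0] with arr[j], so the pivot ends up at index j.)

Hoare-style two-pointer partition with pivot = 28:

Initial array: [28, 26, 29, 18, 24, 10, 16]

Pointers start at i = 1, j = 6.
i stops at index 2 (arr[2]=29 > 28), j stops at index 6 (arr[6]=16 <= 28): swap arr[2] and arr[6], array becomes [28, 26, 16, 18, 24, 10, 29]
i ends at 6, j ends at 5: the pointers have crossed (j < i), so scanning stops.

Swap pivot arr[0] with arr[5] to place pivot at position 5: [10, 26, 16, 18, 24, 28, 29]
Pivot position: 5

After partitioning with pivot 28, the array becomes [10, 26, 16, 18, 24, 28, 29]. The pivot is placed at index 5. All elements to the left of the pivot are <= 28, and all elements to the right are > 28.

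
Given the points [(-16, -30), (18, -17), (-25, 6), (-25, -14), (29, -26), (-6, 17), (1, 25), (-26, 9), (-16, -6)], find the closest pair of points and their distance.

Computing all pairwise distances among 9 points:

d((-16, -30), (18, -17)) = 36.4005
d((-16, -30), (-25, 6)) = 37.108
d((-16, -30), (-25, -14)) = 18.3576
d((-16, -30), (29, -26)) = 45.1774
d((-16, -30), (-6, 17)) = 48.0521
d((-16, -30), (1, 25)) = 57.5674
d((-16, -30), (-26, 9)) = 40.2616
d((-16, -30), (-16, -6)) = 24.0
d((18, -17), (-25, 6)) = 48.7647
d((18, -17), (-25, -14)) = 43.1045
d((18, -17), (29, -26)) = 14.2127
d((18, -17), (-6, 17)) = 41.6173
d((18, -17), (1, 25)) = 45.31
d((18, -17), (-26, 9)) = 51.1077
d((18, -17), (-16, -6)) = 35.7351
d((-25, 6), (-25, -14)) = 20.0
d((-25, 6), (29, -26)) = 62.7694
d((-25, 6), (-6, 17)) = 21.9545
d((-25, 6), (1, 25)) = 32.2025
d((-25, 6), (-26, 9)) = 3.1623 <-- minimum
d((-25, 6), (-16, -6)) = 15.0
d((-25, -14), (29, -26)) = 55.3173
d((-25, -14), (-6, 17)) = 36.3593
d((-25, -14), (1, 25)) = 46.8722
d((-25, -14), (-26, 9)) = 23.0217
d((-25, -14), (-16, -6)) = 12.0416
d((29, -26), (-6, 17)) = 55.4437
d((29, -26), (1, 25)) = 58.1808
d((29, -26), (-26, 9)) = 65.192
d((29, -26), (-16, -6)) = 49.2443
d((-6, 17), (1, 25)) = 10.6301
d((-6, 17), (-26, 9)) = 21.5407
d((-6, 17), (-16, -6)) = 25.0799
d((1, 25), (-26, 9)) = 31.3847
d((1, 25), (-16, -6)) = 35.3553
d((-26, 9), (-16, -6)) = 18.0278

Closest pair: (-25, 6) and (-26, 9) with distance 3.1623

The closest pair is (-25, 6) and (-26, 9) with Euclidean distance 3.1623. For 9 points, brute-force pairwise comparison is shown above. For large n, the divide-and-conquer algorithm (sort by x, recurse on halves, check the dividing strip) achieves O(n log n).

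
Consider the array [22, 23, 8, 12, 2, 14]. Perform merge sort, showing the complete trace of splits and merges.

Merge sort trace:

Split: [22, 23, 8, 12, 2, 14] -> [22, 23, 8] and [12, 2, 14]
  Split: [22, 23, 8] -> [22] and [23, 8]
    Split: [23, 8] -> [23] and [8]
    Merge: [23] + [8] -> [8, 23]
  Merge: [22] + [8, 23] -> [8, 22, 23]
  Split: [12, 2, 14] -> [12] and [2, 14]
    Split: [2, 14] -> [2] and [14]
    Merge: [2] + [14] -> [2, 14]
  Merge: [12] + [2, 14] -> [2, 12, 14]
Merge: [8, 22, 23] + [2, 12, 14] -> [2, 8, 12, 14, 22, 23]

Final sorted array: [2, 8, 12, 14, 22, 23]

The merge sort proceeds by recursively splitting the array and merging sorted halves.
After all merges, the sorted array is [2, 8, 12, 14, 22, 23].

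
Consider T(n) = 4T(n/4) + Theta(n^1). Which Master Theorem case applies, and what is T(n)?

Master Theorem for T(n) = 4T(n/4) + O(n^1):

a = 4, b = 4, c = 1
log_b(a) = log_4(4) = 1.0000

Case 2: c = 1 = log_4(4) = 1.0000
T(n) = O(n^1 log n) = O(n log n)

For T(n) = 4T(n/4) + O(n^1): log_4(4) = 1.0000. This is Case 2 of the Master Theorem (c = log_b(a), equal work at all levels), giving O(n log n).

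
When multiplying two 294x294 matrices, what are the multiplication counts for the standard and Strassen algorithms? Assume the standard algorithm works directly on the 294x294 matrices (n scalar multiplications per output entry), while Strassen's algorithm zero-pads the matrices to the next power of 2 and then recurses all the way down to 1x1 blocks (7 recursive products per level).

Matrix multiplication for 294x294 matrices:

Strassen's algorithm requires power-of-2 dimensions. Pad 294x294 to 512x512 (next power of 2).

Standard algorithm: 294^3 = 25412184 multiplications
Strassen's algorithm: 7^(log2(512)) = 7^9 = 40353607 multiplications
Difference: 25412184 - 40353607 = -14941423 (Strassen uses MORE here due to padding overhead — for small or just-over-power-of-2 n, padding can outweigh the per-level savings)

Standard: 25412184 multiplications (294^3). Strassen: 40353607 multiplications (7^9, after padding to 512x512). Strassen reduces 8 recursive multiplications to 7 at each level.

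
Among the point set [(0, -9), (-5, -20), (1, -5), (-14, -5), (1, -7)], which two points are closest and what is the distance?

Computing all pairwise distances among 5 points:

d((0, -9), (-5, -20)) = 12.083
d((0, -9), (1, -5)) = 4.1231
d((0, -9), (-14, -5)) = 14.5602
d((0, -9), (1, -7)) = 2.2361
d((-5, -20), (1, -5)) = 16.1555
d((-5, -20), (-14, -5)) = 17.4929
d((-5, -20), (1, -7)) = 14.3178
d((1, -5), (-14, -5)) = 15.0
d((1, -5), (1, -7)) = 2.0 <-- minimum
d((-14, -5), (1, -7)) = 15.1327

Closest pair: (1, -5) and (1, -7) with distance 2.0

The closest pair is (1, -5) and (1, -7) with Euclidean distance 2.0. For 5 points, brute-force pairwise comparison is shown above. For large n, the divide-and-conquer algorithm (sort by x, recurse on halves, check the dividing strip) achieves O(n log n).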